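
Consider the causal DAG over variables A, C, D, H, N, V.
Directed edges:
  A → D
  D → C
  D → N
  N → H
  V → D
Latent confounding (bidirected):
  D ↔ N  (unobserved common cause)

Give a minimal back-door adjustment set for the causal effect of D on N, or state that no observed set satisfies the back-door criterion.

desc(D)\{D}={C,H,N}; candidates ⊆ {A,V}.
D↔N: latent back-door arc(s) into D.
size 0: {}; under {} D still reaches {A,H,N,V} ∋ N.
size 1: {A}, {V}; under {A} D still reaches {H,N,V} ∋ N.
size 2: {A,V}; under {A,V} D still reaches {H,N} ∋ N.
D↔N cannot be blocked by any observed set — no back-door set.

D→N: no observed back-door set.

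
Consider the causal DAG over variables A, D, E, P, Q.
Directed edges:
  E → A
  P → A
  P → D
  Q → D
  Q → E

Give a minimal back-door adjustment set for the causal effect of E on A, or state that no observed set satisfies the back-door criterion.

desc(E)\{E}={A}; candidates ⊆ {D,P,Q}.
∅: E⊥A given ∅ in G with E→· removed — back-door holds.

E→A: minimal back-door set ∅.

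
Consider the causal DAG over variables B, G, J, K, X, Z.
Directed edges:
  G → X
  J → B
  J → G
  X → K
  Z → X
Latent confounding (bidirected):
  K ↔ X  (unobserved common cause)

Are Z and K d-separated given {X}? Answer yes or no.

No — Z and K are d-connected given {X}.

Bayes-Ball from Z | {X} reaches {B,G,J,K}.
K ∈ reach(Z|{X}) ⇒ Z ⊥̸ K | {X}.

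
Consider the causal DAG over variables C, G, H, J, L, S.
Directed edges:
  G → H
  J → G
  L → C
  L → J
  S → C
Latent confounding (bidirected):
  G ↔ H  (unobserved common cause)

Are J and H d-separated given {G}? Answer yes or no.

Bayes-Ball from J | {G} reaches {C,H,L}.
H ∈ reach(J|{G}) ⇒ J ⊥̸ H | {G}.

No — J and H are d-connected given {G}.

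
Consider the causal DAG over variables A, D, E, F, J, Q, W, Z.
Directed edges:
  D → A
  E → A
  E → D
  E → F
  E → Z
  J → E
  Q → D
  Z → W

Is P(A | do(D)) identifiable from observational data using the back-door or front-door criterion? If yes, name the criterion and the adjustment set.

desc(D)\{D}={A}; candidates ⊆ {E,F,J,Q,W,Z}.
size 0: {}; under {} D still reaches {A,E,F,J,Q,W,Z} ∋ A.
{E}: D⊥A given {E} in G with D→· removed — back-door holds.
P(A|do(D)) = Σ_{E} P(A|D,E)·P(E).

P(A|do(D)): backdoor, adjust for {E}.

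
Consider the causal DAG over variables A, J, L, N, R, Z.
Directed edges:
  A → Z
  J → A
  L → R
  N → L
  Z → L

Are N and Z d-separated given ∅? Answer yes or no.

Bayes-Ball from N | ∅ reaches {L,R}.
Z ∉ reach(N|∅) ⇒ N ⊥ Z | ∅.

Yes — N ⊥ Z | ∅.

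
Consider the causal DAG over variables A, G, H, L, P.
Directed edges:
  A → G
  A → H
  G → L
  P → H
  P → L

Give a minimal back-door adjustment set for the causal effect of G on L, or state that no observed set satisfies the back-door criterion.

desc(G)\{G}={L}; candidates ⊆ {A,H,P}.
∅: G⊥L given ∅ in G with G→· removed — back-door holds.

G→L: minimal back-door set ∅.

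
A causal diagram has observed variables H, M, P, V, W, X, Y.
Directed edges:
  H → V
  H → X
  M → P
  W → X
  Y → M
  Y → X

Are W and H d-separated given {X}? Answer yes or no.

Bayes-Ball from W | {X} reaches {H,M,P,V,Y}.
H ∈ reach(W|{X}) ⇒ W ⊥̸ H | {X}.

No — W and H are d-connected given {X}.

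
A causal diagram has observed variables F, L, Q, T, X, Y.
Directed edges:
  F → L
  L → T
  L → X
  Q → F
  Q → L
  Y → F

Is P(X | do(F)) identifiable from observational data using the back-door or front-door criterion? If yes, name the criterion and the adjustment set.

desc(F)\{F}={L,T,X}; candidates ⊆ {Q,Y}.
size 0: {}; under {} F still reaches {L,Q,T,X,Y} ∋ X.
{Q}: F⊥X given {Q} in G with F→· removed — back-door holds.
P(X|do(F)) = Σ_{Q} P(X|F,Q)·P(Q).

P(X|do(F)): backdoor, adjust for {Q}.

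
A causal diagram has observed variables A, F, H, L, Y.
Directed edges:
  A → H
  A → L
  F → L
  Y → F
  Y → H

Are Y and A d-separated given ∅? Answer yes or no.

Bayes-Ball from Y | ∅ reaches {F,H,L}.
A ∉ reach(Y|∅) ⇒ Y ⊥ A | ∅.

Yes — Y ⊥ A | ∅.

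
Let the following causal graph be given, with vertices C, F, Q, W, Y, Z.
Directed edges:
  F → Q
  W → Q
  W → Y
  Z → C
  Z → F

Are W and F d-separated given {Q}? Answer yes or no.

Bayes-Ball from W | {Q} reaches {C,F,Y,Z}.
F ∈ reach(W|{Q}) ⇒ W ⊥̸ F | {Q}.

No — W and F are d-connected given {Q}.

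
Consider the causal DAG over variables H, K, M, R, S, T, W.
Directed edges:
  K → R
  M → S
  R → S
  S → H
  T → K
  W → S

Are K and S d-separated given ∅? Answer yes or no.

No — K and S are d-connected given ∅.

Bayes-Ball from K | ∅ reaches {H,R,S,T}.
S ∈ reach(K|∅) ⇒ K ⊥̸ S | ∅.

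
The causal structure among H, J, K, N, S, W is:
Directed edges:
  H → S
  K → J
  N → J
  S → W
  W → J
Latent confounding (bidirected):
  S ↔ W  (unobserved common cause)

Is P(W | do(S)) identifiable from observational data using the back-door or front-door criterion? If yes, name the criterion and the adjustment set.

desc(S)\{S}={J,W}; candidates ⊆ {H,K,N}.
S↔W: latent back-door arc(s) into S.
size 0: {}; under {} S still reaches {H,J,W} ∋ W.
size 1: {H}, {K}, {N}; under {H} S still reaches {J,W} ∋ W.
size 2: {H,K}, {H,N}, {K,N}; under {H,K} S still reaches {J,W} ∋ W.
S↔W cannot be blocked by any observed set — no back-door set.
No mediator lies on a directed S→…→W path.
Neither criterion identifies P(W|do(S)) in this graph.

P(W|do(S)): not identifiable (no BD/FD set).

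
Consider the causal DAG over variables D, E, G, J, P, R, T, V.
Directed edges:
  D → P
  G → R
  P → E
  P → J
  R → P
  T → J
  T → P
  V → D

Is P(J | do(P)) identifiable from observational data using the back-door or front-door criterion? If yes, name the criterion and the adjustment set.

desc(P)\{P}={E,J}; candidates ⊆ {D,G,R,T,V}.
size 0: {}; under {} P still reaches {D,G,J,R,T,V} ∋ J.
{T}: P⊥J given {T} in G with P→· removed — back-door holds.
P(J|do(P)) = Σ_{T} P(J|P,T)·P(T).

P(J|do(P)): backdoor, adjust for {T}.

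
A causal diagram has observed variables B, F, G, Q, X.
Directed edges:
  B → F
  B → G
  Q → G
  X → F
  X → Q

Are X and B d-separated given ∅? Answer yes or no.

Bayes-Ball from X | ∅ reaches {F,G,Q}.
B ∉ reach(X|∅) ⇒ X ⊥ B | ∅.

Yes — X ⊥ B | ∅.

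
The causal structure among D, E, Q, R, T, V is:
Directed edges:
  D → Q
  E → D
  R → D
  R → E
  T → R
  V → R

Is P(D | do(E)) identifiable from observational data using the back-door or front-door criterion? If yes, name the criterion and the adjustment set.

desc(E)\{E}={D,Q}; candidates ⊆ {R,T,V}.
size 0: {}; under {} E still reaches {D,Q,R,T,V} ∋ D.
{R}: E⊥D given {R} in G with E→· removed — back-door holds.
P(D|do(E)) = Σ_{R} P(D|E,R)·P(R).

P(D|do(E)): backdoor, adjust for {R}.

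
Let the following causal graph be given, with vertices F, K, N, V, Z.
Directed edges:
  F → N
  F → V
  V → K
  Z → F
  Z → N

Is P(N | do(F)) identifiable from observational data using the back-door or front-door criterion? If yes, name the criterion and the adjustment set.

P(N|do(F)): backdoor, adjust for {Z}.

desc(F)\{F}={K,N,V}; candidates ⊆ {Z}.
size 0: {}; under {} F still reaches {N,Z} ∋ N.
{Z}: F⊥N given {Z} in G with F→· removed — back-door holds.
P(N|do(F)) = Σ_{Z} P(N|F,Z)·P(Z).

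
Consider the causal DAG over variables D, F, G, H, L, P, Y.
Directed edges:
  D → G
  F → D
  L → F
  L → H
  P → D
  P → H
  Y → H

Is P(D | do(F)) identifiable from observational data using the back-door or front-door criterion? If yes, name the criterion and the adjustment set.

desc(F)\{F}={D,G}; candidates ⊆ {H,L,P,Y}.
∅: F⊥D given ∅ in G with F→· removed — back-door holds.
P(D|do(F)) = P(D|F) — no adjustment needed.

P(D|do(F)): backdoor, adjust for ∅.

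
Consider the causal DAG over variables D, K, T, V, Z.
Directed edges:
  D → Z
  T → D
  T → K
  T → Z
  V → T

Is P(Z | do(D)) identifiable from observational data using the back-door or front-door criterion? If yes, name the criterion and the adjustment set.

P(Z|do(D)): backdoor, adjust for {T}.

desc(D)\{D}={Z}; candidates ⊆ {K,T,V}.
size 0: {}; under {} D still reaches {K,T,V,Z} ∋ Z.
{T}: D⊥Z given {T} in G with D→· removed — back-door holds.
P(Z|do(D)) = Σ_{T} P(Z|D,T)·P(T).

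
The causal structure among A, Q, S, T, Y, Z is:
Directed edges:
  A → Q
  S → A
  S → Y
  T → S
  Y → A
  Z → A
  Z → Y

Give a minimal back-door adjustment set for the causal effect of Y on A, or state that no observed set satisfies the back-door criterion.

Y→A: minimal back-door set {S, Z}.

desc(Y)\{Y}={A,Q}; candidates ⊆ {S,T,Z}.
size 0: {}; under {} Y still reaches {A,Q,S,T,Z} ∋ A.
size 1: {S}, {T}, {Z}; under {S} Y still reaches {A,Q,Z} ∋ A.
{S,Z}: Y⊥A given {S,Z} in G with Y→· removed — back-door holds.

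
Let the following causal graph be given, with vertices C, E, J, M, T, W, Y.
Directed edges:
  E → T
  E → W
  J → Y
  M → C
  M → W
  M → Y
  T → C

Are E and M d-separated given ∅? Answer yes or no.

Bayes-Ball from E | ∅ reaches {C,T,W}.
M ∉ reach(E|∅) ⇒ E ⊥ M | ∅.

Yes — E ⊥ M | ∅.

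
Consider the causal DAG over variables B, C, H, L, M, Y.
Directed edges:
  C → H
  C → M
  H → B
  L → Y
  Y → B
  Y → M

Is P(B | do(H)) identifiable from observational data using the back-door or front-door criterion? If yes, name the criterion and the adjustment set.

P(B|do(H)): backdoor, adjust for ∅.

desc(H)\{H}={B}; candidates ⊆ {C,L,M,Y}.
∅: H⊥B given ∅ in G with H→· removed — back-door holds.
P(B|do(H)) = P(B|H) — no adjustment needed.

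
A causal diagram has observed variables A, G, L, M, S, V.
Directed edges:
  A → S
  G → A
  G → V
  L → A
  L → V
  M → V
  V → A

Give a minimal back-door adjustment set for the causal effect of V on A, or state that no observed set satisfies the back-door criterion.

desc(V)\{V}={A,S}; candidates ⊆ {G,L,M}.
size 0: {}; under {} V still reaches {A,G,L,M,S} ∋ A.
size 1: {G}, {L}, {M}; under {G} V still reaches {A,L,M,S} ∋ A.
{G,L}: V⊥A given {G,L} in G with V→· removed — back-door holds.

V→A: minimal back-door set {G, L}.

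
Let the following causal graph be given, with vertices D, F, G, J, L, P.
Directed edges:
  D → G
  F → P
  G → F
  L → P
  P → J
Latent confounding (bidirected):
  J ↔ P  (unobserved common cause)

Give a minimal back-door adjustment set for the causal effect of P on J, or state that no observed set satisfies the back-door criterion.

P→J: no observed back-door set.

desc(P)\{P}={J}; candidates ⊆ {D,F,G,L}.
P↔J: latent back-door arc(s) into P.
size 0: {}; under {} P still reaches {D,F,G,J,L} ∋ J.
size 1: {D}, {F}, {G} …(+1); under {D} P still reaches {F,G,J,L} ∋ J.
size 2: {D,F}, {D,G}, {D,L} …(+3); under {D,F} P still reaches {J,L} ∋ J.
P↔J cannot be blocked by any observed set — no back-door set.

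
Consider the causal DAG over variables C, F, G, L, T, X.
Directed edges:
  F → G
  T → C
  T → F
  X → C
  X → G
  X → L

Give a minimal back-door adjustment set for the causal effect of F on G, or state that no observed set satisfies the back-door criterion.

F→G: minimal back-door set ∅.

desc(F)\{F}={G}; candidates ⊆ {C,L,T,X}.
∅: F⊥G given ∅ in G with F→· removed — back-door holds.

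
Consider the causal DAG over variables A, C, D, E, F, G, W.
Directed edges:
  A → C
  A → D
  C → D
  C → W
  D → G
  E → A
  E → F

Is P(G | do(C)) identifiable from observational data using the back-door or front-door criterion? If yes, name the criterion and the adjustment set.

desc(C)\{C}={D,G,W}; candidates ⊆ {A,E,F}.
size 0: {}; under {} C still reaches {A,D,E,F,G} ∋ G.
{A}: C⊥G given {A} in G with C→· removed — back-door holds.
P(G|do(C)) = Σ_{A} P(G|C,A)·P(A).

P(G|do(C)): backdoor, adjust for {A}.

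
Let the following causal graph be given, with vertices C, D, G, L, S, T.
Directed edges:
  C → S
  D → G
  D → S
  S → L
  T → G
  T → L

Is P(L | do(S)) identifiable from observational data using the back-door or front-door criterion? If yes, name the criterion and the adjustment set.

P(L|do(S)): backdoor, adjust for ∅.

desc(S)\{S}={L}; candidates ⊆ {C,D,G,T}.
∅: S⊥L given ∅ in G with S→· removed — back-door holds.
P(L|do(S)) = P(L|S) — no adjustment needed.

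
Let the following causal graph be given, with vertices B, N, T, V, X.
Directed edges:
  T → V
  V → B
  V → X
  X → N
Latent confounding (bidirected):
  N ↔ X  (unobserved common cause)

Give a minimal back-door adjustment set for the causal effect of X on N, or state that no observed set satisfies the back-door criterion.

desc(X)\{X}={N}; candidates ⊆ {B,T,V}.
X↔N: latent back-door arc(s) into X.
size 0: {}; under {} X still reaches {B,N,T,V} ∋ N.
size 1: {B}, {T}, {V}; under {B} X still reaches {N,T,V} ∋ N.
size 2: {B,T}, {B,V}, {T,V}; under {B,T} X still reaches {N,V} ∋ N.
X↔N cannot be blocked by any observed set — no back-door set.

X→N: no observed back-door set.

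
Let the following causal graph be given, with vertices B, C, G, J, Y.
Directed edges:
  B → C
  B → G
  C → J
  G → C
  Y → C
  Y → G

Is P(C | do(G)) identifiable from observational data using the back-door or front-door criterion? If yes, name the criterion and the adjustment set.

desc(G)\{G}={C,J}; candidates ⊆ {B,Y}.
size 0: {}; under {} G still reaches {B,C,J,Y} ∋ C.
size 1: {B}, {Y}; under {B} G still reaches {C,J,Y} ∋ C.
{B,Y}: G⊥C given {B,Y} in G with G→· removed — back-door holds.
P(C|do(G)) = Σ_{B,Y} P(C|G,B,Y)·P(B,Y).

P(C|do(G)): backdoor, adjust for {B, Y}.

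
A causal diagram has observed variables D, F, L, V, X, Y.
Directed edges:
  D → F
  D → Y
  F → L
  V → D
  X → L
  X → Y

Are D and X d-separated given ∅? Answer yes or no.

Bayes-Ball from D | ∅ reaches {F,L,V,Y}.
X ∉ reach(D|∅) ⇒ D ⊥ X | ∅.

Yes — D ⊥ X | ∅.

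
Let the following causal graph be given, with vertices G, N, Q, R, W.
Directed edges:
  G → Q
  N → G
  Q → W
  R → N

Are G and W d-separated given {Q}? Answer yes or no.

Bayes-Ball from G | {Q} reaches {N,R}.
W ∉ reach(G|{Q}) ⇒ G ⊥ W | {Q}.

Yes — G ⊥ W | {Q}.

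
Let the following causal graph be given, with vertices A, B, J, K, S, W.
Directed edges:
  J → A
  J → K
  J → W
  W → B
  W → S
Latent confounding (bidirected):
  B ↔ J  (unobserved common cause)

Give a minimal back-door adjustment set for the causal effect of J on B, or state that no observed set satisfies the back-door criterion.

desc(J)\{J}={A,B,K,S,W}; candidates ⊆ {—}.
J↔B: latent back-door arc(s) into J.
size 0: {}; under {} J still reaches {B} ∋ B.
J↔B cannot be blocked by any observed set — no back-door set.

J→B: no observed back-door set.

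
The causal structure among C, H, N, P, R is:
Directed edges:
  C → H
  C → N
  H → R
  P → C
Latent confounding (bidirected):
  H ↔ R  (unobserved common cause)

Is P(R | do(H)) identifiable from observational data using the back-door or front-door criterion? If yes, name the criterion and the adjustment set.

desc(H)\{H}={R}; candidates ⊆ {C,N,P}.
H↔R: latent back-door arc(s) into H.
size 0: {}; under {} H still reaches {C,N,P,R} ∋ R.
size 1: {C}, {N}, {P}; under {C} H still reaches {R} ∋ R.
size 2: {C,N}, {C,P}, {N,P}; under {C,N} H still reaches {R} ∋ R.
H↔R cannot be blocked by any observed set — no back-door set.
No mediator lies on a directed H→…→R path.
Neither criterion identifies P(R|do(H)) in this graph.

P(R|do(H)): not identifiable (no BD/FD set).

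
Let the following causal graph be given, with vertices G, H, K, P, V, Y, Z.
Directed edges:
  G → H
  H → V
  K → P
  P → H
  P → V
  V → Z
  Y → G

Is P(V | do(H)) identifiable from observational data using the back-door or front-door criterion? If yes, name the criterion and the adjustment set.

desc(H)\{H}={V,Z}; candidates ⊆ {G,K,P,Y}.
size 0: {}; under {} H still reaches {G,K,P,V,Y,Z} ∋ V.
{P}: H⊥V given {P} in G with H→· removed — back-door holds.
P(V|do(H)) = Σ_{P} P(V|H,P)·P(P).

P(V|do(H)): backdoor, adjust for {P}.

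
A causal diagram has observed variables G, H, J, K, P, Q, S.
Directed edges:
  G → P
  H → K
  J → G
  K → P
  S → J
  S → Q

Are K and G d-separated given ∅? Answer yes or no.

Yes — K ⊥ G | ∅.

Bayes-Ball from K | ∅ reaches {H,P}.
G ∉ reach(K|∅) ⇒ K ⊥ G | ∅.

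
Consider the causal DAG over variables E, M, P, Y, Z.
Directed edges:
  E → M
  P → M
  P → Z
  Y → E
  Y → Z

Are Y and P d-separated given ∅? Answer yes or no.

Bayes-Ball from Y | ∅ reaches {E,M,Z}.
P ∉ reach(Y|∅) ⇒ Y ⊥ P | ∅.

Yes — Y ⊥ P | ∅.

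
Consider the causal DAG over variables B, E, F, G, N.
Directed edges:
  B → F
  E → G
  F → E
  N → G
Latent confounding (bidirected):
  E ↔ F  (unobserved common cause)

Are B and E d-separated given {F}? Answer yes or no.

Bayes-Ball from B | {F} reaches {E,G}.
E ∈ reach(B|{F}) ⇒ B ⊥̸ E | {F}.

No — B and E are d-connected given {F}.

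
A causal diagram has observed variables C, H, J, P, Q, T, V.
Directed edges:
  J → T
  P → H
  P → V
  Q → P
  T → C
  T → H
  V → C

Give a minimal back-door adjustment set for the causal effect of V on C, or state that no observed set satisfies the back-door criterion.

desc(V)\{V}={C}; candidates ⊆ {H,J,P,Q,T}.
∅: V⊥C given ∅ in G with V→· removed — back-door holds.

V→C: minimal back-door set ∅.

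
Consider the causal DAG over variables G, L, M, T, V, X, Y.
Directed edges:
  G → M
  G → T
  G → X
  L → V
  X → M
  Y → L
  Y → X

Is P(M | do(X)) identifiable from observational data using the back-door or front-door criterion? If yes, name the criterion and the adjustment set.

P(M|do(X)): backdoor, adjust for {G}.

desc(X)\{X}={M}; candidates ⊆ {G,L,T,V,Y}.
size 0: {}; under {} X still reaches {G,L,M,T,V,Y} ∋ M.
{G}: X⊥M given {G} in G with X→· removed — back-door holds.
P(M|do(X)) = Σ_{G} P(M|X,G)·P(G).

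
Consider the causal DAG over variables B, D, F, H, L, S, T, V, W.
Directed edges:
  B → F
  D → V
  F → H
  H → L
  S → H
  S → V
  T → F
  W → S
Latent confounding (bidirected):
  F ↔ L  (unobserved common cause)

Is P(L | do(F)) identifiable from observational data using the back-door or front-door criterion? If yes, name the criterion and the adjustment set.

P(L|do(F)): frontdoor, adjust for {H}.

desc(F)\{F}={H,L}; candidates ⊆ {B,D,S,T,V,W}.
F↔L: latent back-door arc(s) into F.
size 0: {}; under {} F still reaches {B,L,T} ∋ L.
size 1: {B}, {D}, {S} …(+3); under {B} F still reaches {L,T} ∋ L.
size 2: {B,D}, {B,S}, {B,T} …(+12); under {B,D} F still reaches {L,T} ∋ L.
F↔L cannot be blocked by any observed set — no back-door set.
{H}: (i) intercepts every directed F→L path; (ii) no back-door F→{H}; (iii) {F} blocks every back-door {H}→L. Front-door holds.
P(L|do(F)) = Σ_{H} P(H|F) Σ_{F'} P(L|H,F')P(F').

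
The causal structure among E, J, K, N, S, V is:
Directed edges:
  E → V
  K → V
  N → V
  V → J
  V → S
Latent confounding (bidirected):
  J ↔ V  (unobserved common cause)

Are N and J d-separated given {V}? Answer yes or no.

No — N and J are d-connected given {V}.

Bayes-Ball from N | {V} reaches {E,J,K}.
J ∈ reach(N|{V}) ⇒ N ⊥̸ J | {V}.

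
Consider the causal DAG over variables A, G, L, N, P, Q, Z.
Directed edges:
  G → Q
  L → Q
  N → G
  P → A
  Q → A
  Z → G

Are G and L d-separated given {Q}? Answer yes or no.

No — G and L are d-connected given {Q}.

Bayes-Ball from G | {Q} reaches {L,N,Z}.
L ∈ reach(G|{Q}) ⇒ G ⊥̸ L | {Q}.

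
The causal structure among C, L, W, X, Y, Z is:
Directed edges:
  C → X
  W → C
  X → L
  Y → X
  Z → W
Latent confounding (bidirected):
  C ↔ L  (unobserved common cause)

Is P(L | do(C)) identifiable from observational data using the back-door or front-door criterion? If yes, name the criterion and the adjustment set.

P(L|do(C)): frontdoor, adjust for {X}.

desc(C)\{C}={L,X}; candidates ⊆ {W,Y,Z}.
C↔L: latent back-door arc(s) into C.
size 0: {}; under {} C still reaches {L,W,Z} ∋ L.
size 1: {W}, {Y}, {Z}; under {W} C still reaches {L} ∋ L.
size 2: {W,Y}, {W,Z}, {Y,Z}; under {W,Y} C still reaches {L} ∋ L.
C↔L cannot be blocked by any observed set — no back-door set.
{X}: (i) intercepts every directed C→L path; (ii) no back-door C→{X}; (iii) {C} blocks every back-door {X}→L. Front-door holds.
P(L|do(C)) = Σ_{X} P(X|C) Σ_{C'} P(L|X,C')P(C').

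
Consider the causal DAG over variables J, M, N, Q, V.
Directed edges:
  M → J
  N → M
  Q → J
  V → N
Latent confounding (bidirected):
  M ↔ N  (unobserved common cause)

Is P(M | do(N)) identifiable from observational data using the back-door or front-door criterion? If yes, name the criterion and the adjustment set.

P(M|do(N)): not identifiable (no BD/FD set).

desc(N)\{N}={J,M}; candidates ⊆ {Q,V}.
N↔M: latent back-door arc(s) into N.
size 0: {}; under {} N still reaches {J,M,V} ∋ M.
size 1: {Q}, {V}; under {Q} N still reaches {J,M,V} ∋ M.
size 2: {Q,V}; under {Q,V} N still reaches {J,M} ∋ M.
N↔M cannot be blocked by any observed set — no back-door set.
No mediator lies on a directed N→…→M path.
Neither criterion identifies P(M|do(N)) in this graph.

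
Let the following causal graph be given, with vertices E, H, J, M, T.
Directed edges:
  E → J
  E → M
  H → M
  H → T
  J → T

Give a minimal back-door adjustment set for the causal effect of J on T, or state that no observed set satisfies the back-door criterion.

J→T: minimal back-door set ∅.

desc(J)\{J}={T}; candidates ⊆ {E,H,M}.
∅: J⊥T given ∅ in G with J→· removed — back-door holds.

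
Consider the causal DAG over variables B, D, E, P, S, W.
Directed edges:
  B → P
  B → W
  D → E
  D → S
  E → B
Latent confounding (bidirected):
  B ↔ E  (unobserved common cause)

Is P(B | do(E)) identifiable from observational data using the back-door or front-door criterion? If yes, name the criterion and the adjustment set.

desc(E)\{E}={B,P,W}; candidates ⊆ {D,S}.
E↔B: latent back-door arc(s) into E.
size 0: {}; under {} E still reaches {B,D,P,S,W} ∋ B.
size 1: {D}, {S}; under {D} E still reaches {B,P,W} ∋ B.
size 2: {D,S}; under {D,S} E still reaches {B,P,W} ∋ B.
E↔B cannot be blocked by any observed set — no back-door set.
No mediator lies on a directed E→…→B path.
Neither criterion identifies P(B|do(E)) in this graph.

P(B|do(E)): not identifiable (no BD/FD set).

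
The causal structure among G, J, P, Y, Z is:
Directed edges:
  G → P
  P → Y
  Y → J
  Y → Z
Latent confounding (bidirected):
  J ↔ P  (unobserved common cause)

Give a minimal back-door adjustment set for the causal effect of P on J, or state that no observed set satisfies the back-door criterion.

P→J: no observed back-door set.

desc(P)\{P}={J,Y,Z}; candidates ⊆ {G}.
P↔J: latent back-door arc(s) into P.
size 0: {}; under {} P still reaches {G,J} ∋ J.
size 1: {G}; under {G} P still reaches {J} ∋ J.
P↔J cannot be blocked by any observed set — no back-door set.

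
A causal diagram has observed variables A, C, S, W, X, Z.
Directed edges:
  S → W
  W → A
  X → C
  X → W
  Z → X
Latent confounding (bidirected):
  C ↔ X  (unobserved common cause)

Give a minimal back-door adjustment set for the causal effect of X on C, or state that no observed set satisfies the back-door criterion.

X→C: no observed back-door set.

desc(X)\{X}={A,C,W}; candidates ⊆ {S,Z}.
X↔C: latent back-door arc(s) into X.
size 0: {}; under {} X still reaches {C,Z} ∋ C.
size 1: {S}, {Z}; under {S} X still reaches {C,Z} ∋ C.
size 2: {S,Z}; under {S,Z} X still reaches {C} ∋ C.
X↔C cannot be blocked by any observed set — no back-door set.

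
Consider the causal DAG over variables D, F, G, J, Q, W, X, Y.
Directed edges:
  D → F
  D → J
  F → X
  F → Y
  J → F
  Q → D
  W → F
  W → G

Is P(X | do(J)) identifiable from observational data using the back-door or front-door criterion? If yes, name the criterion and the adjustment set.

P(X|do(J)): backdoor, adjust for {D}.

desc(J)\{J}={F,X,Y}; candidates ⊆ {D,G,Q,W}.
size 0: {}; under {} J still reaches {D,F,Q,X,Y} ∋ X.
{D}: J⊥X given {D} in G with J→· removed — back-door holds.
P(X|do(J)) = Σ_{D} P(X|J,D)·P(D).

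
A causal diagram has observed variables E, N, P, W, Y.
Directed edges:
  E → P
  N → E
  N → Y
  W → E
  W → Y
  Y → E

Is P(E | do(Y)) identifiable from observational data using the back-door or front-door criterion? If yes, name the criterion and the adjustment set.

desc(Y)\{Y}={E,P}; candidates ⊆ {N,W}.
size 0: {}; under {} Y still reaches {E,N,P,W} ∋ E.
size 1: {N}, {W}; under {N} Y still reaches {E,P,W} ∋ E.
{N,W}: Y⊥E given {N,W} in G with Y→· removed — back-door holds.
P(E|do(Y)) = Σ_{N,W} P(E|Y,N,W)·P(N,W).

P(E|do(Y)): backdoor, adjust for {N, W}.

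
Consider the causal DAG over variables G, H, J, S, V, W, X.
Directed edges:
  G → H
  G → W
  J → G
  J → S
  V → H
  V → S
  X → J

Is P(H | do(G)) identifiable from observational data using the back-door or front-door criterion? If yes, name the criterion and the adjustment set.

desc(G)\{G}={H,W}; candidates ⊆ {J,S,V,X}.
∅: G⊥H given ∅ in G with G→· removed — back-door holds.
P(H|do(G)) = P(H|G) — no adjustment needed.

P(H|do(G)): backdoor, adjust for ∅.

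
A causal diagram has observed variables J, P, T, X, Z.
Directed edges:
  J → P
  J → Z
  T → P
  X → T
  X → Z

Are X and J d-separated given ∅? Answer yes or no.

Bayes-Ball from X | ∅ reaches {P,T,Z}.
J ∉ reach(X|∅) ⇒ X ⊥ J | ∅.

Yes — X ⊥ J | ∅.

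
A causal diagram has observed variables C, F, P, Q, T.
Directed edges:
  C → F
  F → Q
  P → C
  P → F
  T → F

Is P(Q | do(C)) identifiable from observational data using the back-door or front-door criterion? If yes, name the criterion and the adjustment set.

desc(C)\{C}={F,Q}; candidates ⊆ {P,T}.
size 0: {}; under {} C still reaches {F,P,Q} ∋ Q.
{P}: C⊥Q given {P} in G with C→· removed — back-door holds.
P(Q|do(C)) = Σ_{P} P(Q|C,P)·P(P).

P(Q|do(C)): backdoor, adjust for {P}.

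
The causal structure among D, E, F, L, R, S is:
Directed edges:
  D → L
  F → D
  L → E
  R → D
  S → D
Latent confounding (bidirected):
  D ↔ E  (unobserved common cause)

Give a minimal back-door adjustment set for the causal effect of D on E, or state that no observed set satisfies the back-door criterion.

desc(D)\{D}={E,L}; candidates ⊆ {F,R,S}.
D↔E: latent back-door arc(s) into D.
size 0: {}; under {} D still reaches {E,F,R,S} ∋ E.
size 1: {F}, {R}, {S}; under {F} D still reaches {E,R,S} ∋ E.
size 2: {F,R}, {F,S}, {R,S}; under {F,R} D still reaches {E,S} ∋ E.
D↔E cannot be blocked by any observed set — no back-door set.

D→E: no observed back-door set.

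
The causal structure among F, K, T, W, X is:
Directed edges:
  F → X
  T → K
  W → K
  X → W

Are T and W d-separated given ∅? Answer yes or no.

Yes — T ⊥ W | ∅.

Bayes-Ball from T | ∅ reaches {K}.
W ∉ reach(T|∅) ⇒ T ⊥ W | ∅.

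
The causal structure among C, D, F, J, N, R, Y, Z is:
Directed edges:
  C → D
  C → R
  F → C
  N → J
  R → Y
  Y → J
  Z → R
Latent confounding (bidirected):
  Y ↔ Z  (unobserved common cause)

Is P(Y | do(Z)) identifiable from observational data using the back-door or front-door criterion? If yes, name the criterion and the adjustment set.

desc(Z)\{Z}={J,R,Y}; candidates ⊆ {C,D,F,N}.
Z↔Y: latent back-door arc(s) into Z.
size 0: {}; under {} Z still reaches {J,Y} ∋ Y.
size 1: {C}, {D}, {F} …(+1); under {C} Z still reaches {J,Y} ∋ Y.
size 2: {C,D}, {C,F}, {C,N} …(+3); under {C,D} Z still reaches {J,Y} ∋ Y.
Z↔Y cannot be blocked by any observed set — no back-door set.
{R}: (i) intercepts every directed Z→Y path; (ii) no back-door Z→{R}; (iii) {Z} blocks every back-door {R}→Y. Front-door holds.
P(Y|do(Z)) = Σ_{R} P(R|Z) Σ_{Z'} P(Y|R,Z')P(Z').

P(Y|do(Z)): frontdoor, adjust for {R}.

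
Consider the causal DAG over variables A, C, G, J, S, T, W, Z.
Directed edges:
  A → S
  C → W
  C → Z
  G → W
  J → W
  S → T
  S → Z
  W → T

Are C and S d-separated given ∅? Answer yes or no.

Yes — C ⊥ S | ∅.

Bayes-Ball from C | ∅ reaches {T,W,Z}.
S ∉ reach(C|∅) ⇒ C ⊥ S | ∅.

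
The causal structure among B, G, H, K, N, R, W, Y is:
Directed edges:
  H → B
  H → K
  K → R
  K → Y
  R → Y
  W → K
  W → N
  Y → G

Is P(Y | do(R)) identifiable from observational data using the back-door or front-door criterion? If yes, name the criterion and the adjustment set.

P(Y|do(R)): backdoor, adjust for {K}.

desc(R)\{R}={G,Y}; candidates ⊆ {B,H,K,N,W}.
size 0: {}; under {} R still reaches {B,G,H,K,N,W,Y} ∋ Y.
{K}: R⊥Y given {K} in G with R→· removed — back-door holds.
P(Y|do(R)) = Σ_{K} P(Y|R,K)·P(K).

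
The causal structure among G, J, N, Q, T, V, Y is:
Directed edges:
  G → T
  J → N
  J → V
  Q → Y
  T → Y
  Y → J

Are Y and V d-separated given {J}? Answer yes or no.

Yes — Y ⊥ V | {J}.

Bayes-Ball from Y | {J} reaches {G,Q,T}.
V ∉ reach(Y|{J}) ⇒ Y ⊥ V | {J}.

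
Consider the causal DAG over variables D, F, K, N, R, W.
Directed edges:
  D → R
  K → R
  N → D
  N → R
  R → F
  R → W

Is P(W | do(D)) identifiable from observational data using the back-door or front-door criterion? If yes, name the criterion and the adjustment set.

desc(D)\{D}={F,R,W}; candidates ⊆ {K,N}.
size 0: {}; under {} D still reaches {F,N,R,W} ∋ W.
{N}: D⊥W given {N} in G with D→· removed — back-door holds.
P(W|do(D)) = Σ_{N} P(W|D,N)·P(N).

P(W|do(D)): backdoor, adjust for {N}.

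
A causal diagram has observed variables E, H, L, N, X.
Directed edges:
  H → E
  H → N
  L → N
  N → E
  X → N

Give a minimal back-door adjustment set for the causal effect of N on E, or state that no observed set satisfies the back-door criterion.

N→E: minimal back-door set {H}.

desc(N)\{N}={E}; candidates ⊆ {H,L,X}.
size 0: {}; under {} N still reaches {E,H,L,X} ∋ E.
{H}: N⊥E given {H} in G with N→· removed — back-door holds.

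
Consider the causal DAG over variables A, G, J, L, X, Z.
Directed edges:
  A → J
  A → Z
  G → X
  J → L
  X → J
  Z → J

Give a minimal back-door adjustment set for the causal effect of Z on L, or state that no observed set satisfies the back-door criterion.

desc(Z)\{Z}={J,L}; candidates ⊆ {A,G,X}.
size 0: {}; under {} Z still reaches {A,J,L} ∋ L.
{A}: Z⊥L given {A} in G with Z→· removed — back-door holds.

Z→L: minimal back-door set {A}.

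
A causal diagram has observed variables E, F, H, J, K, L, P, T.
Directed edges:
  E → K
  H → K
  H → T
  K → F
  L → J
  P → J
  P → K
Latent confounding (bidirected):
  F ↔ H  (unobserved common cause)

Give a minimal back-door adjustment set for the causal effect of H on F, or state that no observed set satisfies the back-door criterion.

desc(H)\{H}={F,K,T}; candidates ⊆ {E,J,L,P}.
H↔F: latent back-door arc(s) into H.
size 0: {}; under {} H still reaches {F} ∋ F.
size 1: {E}, {J}, {L} …(+1); under {E} H still reaches {F} ∋ F.
size 2: {E,J}, {E,L}, {E,P} …(+3); under {E,J} H still reaches {F} ∋ F.
H↔F cannot be blocked by any observed set — no back-door set.

H→F: no observed back-door set.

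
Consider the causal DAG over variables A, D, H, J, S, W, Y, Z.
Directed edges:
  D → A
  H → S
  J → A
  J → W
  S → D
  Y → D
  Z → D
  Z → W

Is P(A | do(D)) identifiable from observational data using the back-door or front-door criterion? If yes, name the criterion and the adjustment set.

P(A|do(D)): backdoor, adjust for ∅.

desc(D)\{D}={A}; candidates ⊆ {H,J,S,W,Y,Z}.
∅: D⊥A given ∅ in G with D→· removed — back-door holds.
P(A|do(D)) = P(A|D) — no adjustment needed.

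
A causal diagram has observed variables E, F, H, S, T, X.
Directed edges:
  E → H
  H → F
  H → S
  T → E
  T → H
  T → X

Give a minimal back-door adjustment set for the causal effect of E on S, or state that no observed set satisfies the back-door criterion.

desc(E)\{E}={F,H,S}; candidates ⊆ {T,X}.
size 0: {}; under {} E still reaches {F,H,S,T,X} ∋ S.
{T}: E⊥S given {T} in G with E→· removed — back-door holds.

E→S: minimal back-door set {T}.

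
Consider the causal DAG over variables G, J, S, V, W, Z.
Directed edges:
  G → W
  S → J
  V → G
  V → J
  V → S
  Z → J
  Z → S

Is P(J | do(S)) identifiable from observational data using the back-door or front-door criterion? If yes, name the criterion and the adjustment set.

desc(S)\{S}={J}; candidates ⊆ {G,V,W,Z}.
size 0: {}; under {} S still reaches {G,J,V,W,Z} ∋ J.
size 1: {G}, {V}, {W} …(+1); under {G} S still reaches {J,V,Z} ∋ J.
{V,Z}: S⊥J given {V,Z} in G with S→· removed — back-door holds.
P(J|do(S)) = Σ_{V,Z} P(J|S,V,Z)·P(V,Z).

P(J|do(S)): backdoor, adjust for {V, Z}.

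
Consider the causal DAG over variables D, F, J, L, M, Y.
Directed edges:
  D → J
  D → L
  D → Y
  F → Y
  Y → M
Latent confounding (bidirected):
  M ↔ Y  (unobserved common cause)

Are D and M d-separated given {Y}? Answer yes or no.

No — D and M are d-connected given {Y}.

Bayes-Ball from D | {Y} reaches {F,J,L,M}.
M ∈ reach(D|{Y}) ⇒ D ⊥̸ M | {Y}.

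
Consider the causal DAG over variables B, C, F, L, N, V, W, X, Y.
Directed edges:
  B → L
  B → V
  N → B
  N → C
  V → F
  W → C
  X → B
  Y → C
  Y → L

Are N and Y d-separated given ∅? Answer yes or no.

Bayes-Ball from N | ∅ reaches {B,C,F,L,V}.
Y ∉ reach(N|∅) ⇒ N ⊥ Y | ∅.

Yes — N ⊥ Y | ∅.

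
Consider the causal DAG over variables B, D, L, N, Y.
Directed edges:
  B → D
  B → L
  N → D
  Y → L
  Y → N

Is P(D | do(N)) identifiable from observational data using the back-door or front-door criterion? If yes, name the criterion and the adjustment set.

desc(N)\{N}={D}; candidates ⊆ {B,L,Y}.
∅: N⊥D given ∅ in G with N→· removed — back-door holds.
P(D|do(N)) = P(D|N) — no adjustment needed.

P(D|do(N)): backdoor, adjust for ∅.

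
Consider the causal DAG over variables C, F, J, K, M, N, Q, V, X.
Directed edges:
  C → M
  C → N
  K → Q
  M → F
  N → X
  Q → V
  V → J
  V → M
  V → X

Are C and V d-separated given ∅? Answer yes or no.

Yes — C ⊥ V | ∅.

Bayes-Ball from C | ∅ reaches {F,M,N,X}.
V ∉ reach(C|∅) ⇒ C ⊥ V | ∅.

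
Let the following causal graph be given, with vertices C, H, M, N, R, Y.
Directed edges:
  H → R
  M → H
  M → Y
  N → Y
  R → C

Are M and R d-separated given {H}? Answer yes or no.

Yes — M ⊥ R | {H}.

Bayes-Ball from M | {H} reaches {Y}.
R ∉ reach(M|{H}) ⇒ M ⊥ R | {H}.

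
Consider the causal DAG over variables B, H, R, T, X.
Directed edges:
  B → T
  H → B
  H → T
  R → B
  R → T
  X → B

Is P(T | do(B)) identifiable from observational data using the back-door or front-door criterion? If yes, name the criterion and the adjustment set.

desc(B)\{B}={T}; candidates ⊆ {H,R,X}.
size 0: {}; under {} B still reaches {H,R,T,X} ∋ T.
size 1: {H}, {R}, {X}; under {H} B still reaches {R,T,X} ∋ T.
{H,R}: B⊥T given {H,R} in G with B→· removed — back-door holds.
P(T|do(B)) = Σ_{H,R} P(T|B,H,R)·P(H,R).

P(T|do(B)): backdoor, adjust for {H, R}.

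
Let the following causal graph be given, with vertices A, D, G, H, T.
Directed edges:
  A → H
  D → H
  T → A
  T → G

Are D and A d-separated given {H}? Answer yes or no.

No — D and A are d-connected given {H}.

Bayes-Ball from D | {H} reaches {A,G,T}.
A ∈ reach(D|{H}) ⇒ D ⊥̸ A | {H}.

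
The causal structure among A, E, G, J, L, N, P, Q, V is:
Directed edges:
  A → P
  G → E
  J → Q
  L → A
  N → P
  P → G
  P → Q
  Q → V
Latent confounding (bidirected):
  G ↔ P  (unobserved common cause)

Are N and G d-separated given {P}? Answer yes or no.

Bayes-Ball from N | {P} reaches {A,E,G,L}.
G ∈ reach(N|{P}) ⇒ N ⊥̸ G | {P}.

No — N and G are d-connected given {P}.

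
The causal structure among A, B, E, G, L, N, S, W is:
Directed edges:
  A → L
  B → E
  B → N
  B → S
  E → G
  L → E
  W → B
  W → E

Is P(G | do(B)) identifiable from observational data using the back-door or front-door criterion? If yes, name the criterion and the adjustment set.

desc(B)\{B}={E,G,N,S}; candidates ⊆ {A,L,W}.
size 0: {}; under {} B still reaches {E,G,W} ∋ G.
{W}: B⊥G given {W} in G with B→· removed — back-door holds.
P(G|do(B)) = Σ_{W} P(G|B,W)·P(W).

P(G|do(B)): backdoor, adjust for {W}.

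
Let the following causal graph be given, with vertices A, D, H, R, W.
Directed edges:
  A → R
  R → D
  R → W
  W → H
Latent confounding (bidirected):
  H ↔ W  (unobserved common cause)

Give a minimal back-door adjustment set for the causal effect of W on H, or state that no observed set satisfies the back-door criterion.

desc(W)\{W}={H}; candidates ⊆ {A,D,R}.
W↔H: latent back-door arc(s) into W.
size 0: {}; under {} W still reaches {A,D,H,R} ∋ H.
size 1: {A}, {D}, {R}; under {A} W still reaches {D,H,R} ∋ H.
size 2: {A,D}, {A,R}, {D,R}; under {A,D} W still reaches {H,R} ∋ H.
W↔H cannot be blocked by any observed set — no back-door set.

W→H: no observed back-door set.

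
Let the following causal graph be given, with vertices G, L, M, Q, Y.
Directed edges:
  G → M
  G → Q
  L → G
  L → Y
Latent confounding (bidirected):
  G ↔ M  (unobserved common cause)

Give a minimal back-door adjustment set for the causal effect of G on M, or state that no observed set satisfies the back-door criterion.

G→M: no observed back-door set.

desc(G)\{G}={M,Q}; candidates ⊆ {L,Y}.
G↔M: latent back-door arc(s) into G.
size 0: {}; under {} G still reaches {L,M,Y} ∋ M.
size 1: {L}, {Y}; under {L} G still reaches {M} ∋ M.
size 2: {L,Y}; under {L,Y} G still reaches {M} ∋ M.
G↔M cannot be blocked by any observed set — no back-door set.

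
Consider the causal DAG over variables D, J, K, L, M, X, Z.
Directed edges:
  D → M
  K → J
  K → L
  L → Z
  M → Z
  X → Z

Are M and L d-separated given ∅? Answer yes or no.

Bayes-Ball from M | ∅ reaches {D,Z}.
L ∉ reach(M|∅) ⇒ M ⊥ L | ∅.

Yes — M ⊥ L | ∅.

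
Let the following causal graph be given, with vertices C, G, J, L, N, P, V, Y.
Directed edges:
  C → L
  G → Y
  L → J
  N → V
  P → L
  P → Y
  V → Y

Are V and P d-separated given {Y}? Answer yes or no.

Bayes-Ball from V | {Y} reaches {G,J,L,N,P}.
P ∈ reach(V|{Y}) ⇒ V ⊥̸ P | {Y}.

No — V and P are d-connected given {Y}.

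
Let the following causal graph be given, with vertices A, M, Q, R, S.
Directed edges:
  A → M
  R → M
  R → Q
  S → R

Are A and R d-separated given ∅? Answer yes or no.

Yes — A ⊥ R | ∅.

Bayes-Ball from A | ∅ reaches {M}.
R ∉ reach(A|∅) ⇒ A ⊥ R | ∅.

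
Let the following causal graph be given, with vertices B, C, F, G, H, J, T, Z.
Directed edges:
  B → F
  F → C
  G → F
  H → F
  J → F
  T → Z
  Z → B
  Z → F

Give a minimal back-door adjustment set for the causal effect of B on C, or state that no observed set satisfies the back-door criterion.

desc(B)\{B}={C,F}; candidates ⊆ {G,H,J,T,Z}.
size 0: {}; under {} B still reaches {C,F,T,Z} ∋ C.
{Z}: B⊥C given {Z} in G with B→· removed — back-door holds.

B→C: minimal back-door set {Z}.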